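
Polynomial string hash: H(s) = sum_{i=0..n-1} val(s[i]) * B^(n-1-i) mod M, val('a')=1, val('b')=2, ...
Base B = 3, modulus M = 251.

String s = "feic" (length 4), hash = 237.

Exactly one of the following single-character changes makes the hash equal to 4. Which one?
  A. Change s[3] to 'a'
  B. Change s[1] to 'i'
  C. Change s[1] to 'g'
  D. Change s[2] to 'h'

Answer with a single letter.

Option A: s[3]='c'->'a', delta=(1-3)*3^0 mod 251 = 249, hash=237+249 mod 251 = 235
Option B: s[1]='e'->'i', delta=(9-5)*3^2 mod 251 = 36, hash=237+36 mod 251 = 22
Option C: s[1]='e'->'g', delta=(7-5)*3^2 mod 251 = 18, hash=237+18 mod 251 = 4 <-- target
Option D: s[2]='i'->'h', delta=(8-9)*3^1 mod 251 = 248, hash=237+248 mod 251 = 234

Answer: C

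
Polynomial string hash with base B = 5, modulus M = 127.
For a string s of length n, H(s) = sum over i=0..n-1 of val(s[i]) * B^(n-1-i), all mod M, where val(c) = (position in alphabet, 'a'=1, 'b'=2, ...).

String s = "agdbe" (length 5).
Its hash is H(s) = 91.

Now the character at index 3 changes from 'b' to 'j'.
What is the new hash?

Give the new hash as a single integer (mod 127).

Answer: 4

Derivation:
val('b') = 2, val('j') = 10
Position k = 3, exponent = n-1-k = 1
B^1 mod M = 5^1 mod 127 = 5
Delta = (10 - 2) * 5 mod 127 = 40
New hash = (91 + 40) mod 127 = 4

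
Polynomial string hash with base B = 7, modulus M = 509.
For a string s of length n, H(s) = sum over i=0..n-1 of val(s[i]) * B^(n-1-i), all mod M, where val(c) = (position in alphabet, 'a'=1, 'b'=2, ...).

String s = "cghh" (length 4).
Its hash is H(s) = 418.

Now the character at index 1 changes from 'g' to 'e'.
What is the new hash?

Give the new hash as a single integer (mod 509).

val('g') = 7, val('e') = 5
Position k = 1, exponent = n-1-k = 2
B^2 mod M = 7^2 mod 509 = 49
Delta = (5 - 7) * 49 mod 509 = 411
New hash = (418 + 411) mod 509 = 320

Answer: 320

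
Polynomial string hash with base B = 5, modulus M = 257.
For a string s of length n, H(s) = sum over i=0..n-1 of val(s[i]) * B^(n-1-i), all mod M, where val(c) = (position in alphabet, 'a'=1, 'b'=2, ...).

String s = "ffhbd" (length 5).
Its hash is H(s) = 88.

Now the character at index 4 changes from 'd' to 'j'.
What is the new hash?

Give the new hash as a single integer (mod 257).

val('d') = 4, val('j') = 10
Position k = 4, exponent = n-1-k = 0
B^0 mod M = 5^0 mod 257 = 1
Delta = (10 - 4) * 1 mod 257 = 6
New hash = (88 + 6) mod 257 = 94

Answer: 94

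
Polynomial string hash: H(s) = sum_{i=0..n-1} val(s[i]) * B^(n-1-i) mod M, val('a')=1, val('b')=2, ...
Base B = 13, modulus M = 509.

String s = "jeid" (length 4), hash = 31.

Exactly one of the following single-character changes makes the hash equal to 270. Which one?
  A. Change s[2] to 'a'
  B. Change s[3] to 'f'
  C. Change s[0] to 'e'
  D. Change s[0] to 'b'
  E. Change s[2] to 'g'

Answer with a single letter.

Answer: D

Derivation:
Option A: s[2]='i'->'a', delta=(1-9)*13^1 mod 509 = 405, hash=31+405 mod 509 = 436
Option B: s[3]='d'->'f', delta=(6-4)*13^0 mod 509 = 2, hash=31+2 mod 509 = 33
Option C: s[0]='j'->'e', delta=(5-10)*13^3 mod 509 = 213, hash=31+213 mod 509 = 244
Option D: s[0]='j'->'b', delta=(2-10)*13^3 mod 509 = 239, hash=31+239 mod 509 = 270 <-- target
Option E: s[2]='i'->'g', delta=(7-9)*13^1 mod 509 = 483, hash=31+483 mod 509 = 5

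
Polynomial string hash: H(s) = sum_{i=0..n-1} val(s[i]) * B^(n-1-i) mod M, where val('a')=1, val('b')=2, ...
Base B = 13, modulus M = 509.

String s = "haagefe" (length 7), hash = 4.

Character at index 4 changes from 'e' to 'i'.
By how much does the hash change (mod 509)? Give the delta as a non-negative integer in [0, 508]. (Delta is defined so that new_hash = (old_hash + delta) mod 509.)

Delta formula: (val(new) - val(old)) * B^(n-1-k) mod M
  val('i') - val('e') = 9 - 5 = 4
  B^(n-1-k) = 13^2 mod 509 = 169
  Delta = 4 * 169 mod 509 = 167

Answer: 167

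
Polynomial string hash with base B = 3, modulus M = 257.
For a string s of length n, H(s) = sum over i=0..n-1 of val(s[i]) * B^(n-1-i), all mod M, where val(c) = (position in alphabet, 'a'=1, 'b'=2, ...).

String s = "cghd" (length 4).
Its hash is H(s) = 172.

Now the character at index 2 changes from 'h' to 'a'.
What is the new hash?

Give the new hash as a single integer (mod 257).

val('h') = 8, val('a') = 1
Position k = 2, exponent = n-1-k = 1
B^1 mod M = 3^1 mod 257 = 3
Delta = (1 - 8) * 3 mod 257 = 236
New hash = (172 + 236) mod 257 = 151

Answer: 151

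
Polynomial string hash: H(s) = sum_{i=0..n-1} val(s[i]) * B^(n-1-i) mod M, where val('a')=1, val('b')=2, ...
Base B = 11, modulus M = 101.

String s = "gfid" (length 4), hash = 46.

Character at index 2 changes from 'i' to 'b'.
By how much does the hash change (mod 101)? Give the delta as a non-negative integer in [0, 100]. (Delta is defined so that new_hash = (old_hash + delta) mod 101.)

Answer: 24

Derivation:
Delta formula: (val(new) - val(old)) * B^(n-1-k) mod M
  val('b') - val('i') = 2 - 9 = -7
  B^(n-1-k) = 11^1 mod 101 = 11
  Delta = -7 * 11 mod 101 = 24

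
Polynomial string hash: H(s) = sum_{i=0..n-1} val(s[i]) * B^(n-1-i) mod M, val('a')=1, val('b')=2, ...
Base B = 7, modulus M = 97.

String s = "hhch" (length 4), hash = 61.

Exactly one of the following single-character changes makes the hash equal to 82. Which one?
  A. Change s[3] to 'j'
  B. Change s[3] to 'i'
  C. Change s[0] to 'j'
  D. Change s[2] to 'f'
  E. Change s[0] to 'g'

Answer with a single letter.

Answer: D

Derivation:
Option A: s[3]='h'->'j', delta=(10-8)*7^0 mod 97 = 2, hash=61+2 mod 97 = 63
Option B: s[3]='h'->'i', delta=(9-8)*7^0 mod 97 = 1, hash=61+1 mod 97 = 62
Option C: s[0]='h'->'j', delta=(10-8)*7^3 mod 97 = 7, hash=61+7 mod 97 = 68
Option D: s[2]='c'->'f', delta=(6-3)*7^1 mod 97 = 21, hash=61+21 mod 97 = 82 <-- target
Option E: s[0]='h'->'g', delta=(7-8)*7^3 mod 97 = 45, hash=61+45 mod 97 = 9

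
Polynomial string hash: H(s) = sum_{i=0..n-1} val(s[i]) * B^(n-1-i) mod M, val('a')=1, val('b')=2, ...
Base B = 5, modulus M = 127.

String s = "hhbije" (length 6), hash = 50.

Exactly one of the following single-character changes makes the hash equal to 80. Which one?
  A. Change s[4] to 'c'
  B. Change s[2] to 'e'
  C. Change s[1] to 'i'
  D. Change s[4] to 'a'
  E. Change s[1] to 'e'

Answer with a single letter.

Option A: s[4]='j'->'c', delta=(3-10)*5^1 mod 127 = 92, hash=50+92 mod 127 = 15
Option B: s[2]='b'->'e', delta=(5-2)*5^3 mod 127 = 121, hash=50+121 mod 127 = 44
Option C: s[1]='h'->'i', delta=(9-8)*5^4 mod 127 = 117, hash=50+117 mod 127 = 40
Option D: s[4]='j'->'a', delta=(1-10)*5^1 mod 127 = 82, hash=50+82 mod 127 = 5
Option E: s[1]='h'->'e', delta=(5-8)*5^4 mod 127 = 30, hash=50+30 mod 127 = 80 <-- target

Answer: E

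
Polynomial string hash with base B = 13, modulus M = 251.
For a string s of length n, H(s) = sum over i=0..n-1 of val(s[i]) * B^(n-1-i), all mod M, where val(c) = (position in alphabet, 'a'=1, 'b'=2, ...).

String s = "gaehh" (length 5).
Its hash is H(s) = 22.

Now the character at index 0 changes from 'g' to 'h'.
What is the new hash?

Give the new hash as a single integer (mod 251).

val('g') = 7, val('h') = 8
Position k = 0, exponent = n-1-k = 4
B^4 mod M = 13^4 mod 251 = 198
Delta = (8 - 7) * 198 mod 251 = 198
New hash = (22 + 198) mod 251 = 220

Answer: 220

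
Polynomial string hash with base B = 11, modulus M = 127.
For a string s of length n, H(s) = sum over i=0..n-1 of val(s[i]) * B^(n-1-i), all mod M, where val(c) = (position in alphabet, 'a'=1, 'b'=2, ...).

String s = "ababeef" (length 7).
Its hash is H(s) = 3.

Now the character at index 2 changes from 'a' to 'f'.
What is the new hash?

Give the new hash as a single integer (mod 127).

val('a') = 1, val('f') = 6
Position k = 2, exponent = n-1-k = 4
B^4 mod M = 11^4 mod 127 = 36
Delta = (6 - 1) * 36 mod 127 = 53
New hash = (3 + 53) mod 127 = 56

Answer: 56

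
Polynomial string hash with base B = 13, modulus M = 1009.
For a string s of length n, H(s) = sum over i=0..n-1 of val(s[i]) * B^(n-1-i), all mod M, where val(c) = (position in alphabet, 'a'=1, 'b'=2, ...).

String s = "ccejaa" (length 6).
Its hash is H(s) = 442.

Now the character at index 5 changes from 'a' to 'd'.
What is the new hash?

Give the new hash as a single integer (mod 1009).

val('a') = 1, val('d') = 4
Position k = 5, exponent = n-1-k = 0
B^0 mod M = 13^0 mod 1009 = 1
Delta = (4 - 1) * 1 mod 1009 = 3
New hash = (442 + 3) mod 1009 = 445

Answer: 445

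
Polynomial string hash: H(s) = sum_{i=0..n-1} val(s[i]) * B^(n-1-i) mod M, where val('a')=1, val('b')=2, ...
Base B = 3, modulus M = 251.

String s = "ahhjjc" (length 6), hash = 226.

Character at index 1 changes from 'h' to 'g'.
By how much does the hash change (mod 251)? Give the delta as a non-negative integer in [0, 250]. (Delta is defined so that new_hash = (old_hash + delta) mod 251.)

Answer: 170

Derivation:
Delta formula: (val(new) - val(old)) * B^(n-1-k) mod M
  val('g') - val('h') = 7 - 8 = -1
  B^(n-1-k) = 3^4 mod 251 = 81
  Delta = -1 * 81 mod 251 = 170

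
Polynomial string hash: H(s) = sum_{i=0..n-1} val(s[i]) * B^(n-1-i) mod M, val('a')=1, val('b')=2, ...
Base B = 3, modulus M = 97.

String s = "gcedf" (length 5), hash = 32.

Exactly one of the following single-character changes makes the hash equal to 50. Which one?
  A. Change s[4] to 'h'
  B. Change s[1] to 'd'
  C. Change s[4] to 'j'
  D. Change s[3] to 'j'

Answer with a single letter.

Answer: D

Derivation:
Option A: s[4]='f'->'h', delta=(8-6)*3^0 mod 97 = 2, hash=32+2 mod 97 = 34
Option B: s[1]='c'->'d', delta=(4-3)*3^3 mod 97 = 27, hash=32+27 mod 97 = 59
Option C: s[4]='f'->'j', delta=(10-6)*3^0 mod 97 = 4, hash=32+4 mod 97 = 36
Option D: s[3]='d'->'j', delta=(10-4)*3^1 mod 97 = 18, hash=32+18 mod 97 = 50 <-- target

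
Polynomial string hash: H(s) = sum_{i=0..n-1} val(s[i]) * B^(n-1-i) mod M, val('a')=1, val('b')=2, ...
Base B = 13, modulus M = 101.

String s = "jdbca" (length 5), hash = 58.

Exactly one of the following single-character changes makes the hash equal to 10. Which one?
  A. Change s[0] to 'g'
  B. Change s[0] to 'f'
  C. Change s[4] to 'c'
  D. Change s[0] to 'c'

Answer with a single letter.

Option A: s[0]='j'->'g', delta=(7-10)*13^4 mod 101 = 66, hash=58+66 mod 101 = 23
Option B: s[0]='j'->'f', delta=(6-10)*13^4 mod 101 = 88, hash=58+88 mod 101 = 45
Option C: s[4]='a'->'c', delta=(3-1)*13^0 mod 101 = 2, hash=58+2 mod 101 = 60
Option D: s[0]='j'->'c', delta=(3-10)*13^4 mod 101 = 53, hash=58+53 mod 101 = 10 <-- target

Answer: D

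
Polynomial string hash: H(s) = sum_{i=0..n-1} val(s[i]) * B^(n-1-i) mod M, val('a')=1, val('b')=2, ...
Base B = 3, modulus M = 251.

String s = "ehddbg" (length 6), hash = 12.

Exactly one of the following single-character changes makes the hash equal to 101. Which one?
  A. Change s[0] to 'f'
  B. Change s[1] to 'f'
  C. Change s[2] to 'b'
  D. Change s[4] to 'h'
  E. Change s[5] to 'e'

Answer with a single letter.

Answer: B

Derivation:
Option A: s[0]='e'->'f', delta=(6-5)*3^5 mod 251 = 243, hash=12+243 mod 251 = 4
Option B: s[1]='h'->'f', delta=(6-8)*3^4 mod 251 = 89, hash=12+89 mod 251 = 101 <-- target
Option C: s[2]='d'->'b', delta=(2-4)*3^3 mod 251 = 197, hash=12+197 mod 251 = 209
Option D: s[4]='b'->'h', delta=(8-2)*3^1 mod 251 = 18, hash=12+18 mod 251 = 30
Option E: s[5]='g'->'e', delta=(5-7)*3^0 mod 251 = 249, hash=12+249 mod 251 = 10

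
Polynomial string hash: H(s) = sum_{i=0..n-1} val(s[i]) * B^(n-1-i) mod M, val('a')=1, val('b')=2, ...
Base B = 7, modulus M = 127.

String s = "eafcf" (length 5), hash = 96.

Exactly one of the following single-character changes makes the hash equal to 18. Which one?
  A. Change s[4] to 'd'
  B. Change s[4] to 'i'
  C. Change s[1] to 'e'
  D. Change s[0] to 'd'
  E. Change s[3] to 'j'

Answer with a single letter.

Option A: s[4]='f'->'d', delta=(4-6)*7^0 mod 127 = 125, hash=96+125 mod 127 = 94
Option B: s[4]='f'->'i', delta=(9-6)*7^0 mod 127 = 3, hash=96+3 mod 127 = 99
Option C: s[1]='a'->'e', delta=(5-1)*7^3 mod 127 = 102, hash=96+102 mod 127 = 71
Option D: s[0]='e'->'d', delta=(4-5)*7^4 mod 127 = 12, hash=96+12 mod 127 = 108
Option E: s[3]='c'->'j', delta=(10-3)*7^1 mod 127 = 49, hash=96+49 mod 127 = 18 <-- target

Answer: E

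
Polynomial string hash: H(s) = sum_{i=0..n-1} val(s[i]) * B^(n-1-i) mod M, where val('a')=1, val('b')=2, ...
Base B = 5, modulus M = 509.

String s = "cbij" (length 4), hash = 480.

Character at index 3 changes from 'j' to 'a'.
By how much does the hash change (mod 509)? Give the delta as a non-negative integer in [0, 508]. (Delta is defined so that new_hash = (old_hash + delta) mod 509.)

Answer: 500

Derivation:
Delta formula: (val(new) - val(old)) * B^(n-1-k) mod M
  val('a') - val('j') = 1 - 10 = -9
  B^(n-1-k) = 5^0 mod 509 = 1
  Delta = -9 * 1 mod 509 = 500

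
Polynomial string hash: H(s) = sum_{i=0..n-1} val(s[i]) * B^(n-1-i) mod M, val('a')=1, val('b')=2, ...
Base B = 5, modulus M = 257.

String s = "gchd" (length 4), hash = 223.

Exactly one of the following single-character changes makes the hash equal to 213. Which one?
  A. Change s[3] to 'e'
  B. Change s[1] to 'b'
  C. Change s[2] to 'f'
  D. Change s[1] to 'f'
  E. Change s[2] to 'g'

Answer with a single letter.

Answer: C

Derivation:
Option A: s[3]='d'->'e', delta=(5-4)*5^0 mod 257 = 1, hash=223+1 mod 257 = 224
Option B: s[1]='c'->'b', delta=(2-3)*5^2 mod 257 = 232, hash=223+232 mod 257 = 198
Option C: s[2]='h'->'f', delta=(6-8)*5^1 mod 257 = 247, hash=223+247 mod 257 = 213 <-- target
Option D: s[1]='c'->'f', delta=(6-3)*5^2 mod 257 = 75, hash=223+75 mod 257 = 41
Option E: s[2]='h'->'g', delta=(7-8)*5^1 mod 257 = 252, hash=223+252 mod 257 = 218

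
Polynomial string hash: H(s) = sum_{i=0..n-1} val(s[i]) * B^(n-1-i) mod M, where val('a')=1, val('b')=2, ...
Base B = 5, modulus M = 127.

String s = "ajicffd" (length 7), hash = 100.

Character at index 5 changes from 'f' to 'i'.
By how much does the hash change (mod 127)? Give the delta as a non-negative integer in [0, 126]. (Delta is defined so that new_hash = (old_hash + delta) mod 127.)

Delta formula: (val(new) - val(old)) * B^(n-1-k) mod M
  val('i') - val('f') = 9 - 6 = 3
  B^(n-1-k) = 5^1 mod 127 = 5
  Delta = 3 * 5 mod 127 = 15

Answer: 15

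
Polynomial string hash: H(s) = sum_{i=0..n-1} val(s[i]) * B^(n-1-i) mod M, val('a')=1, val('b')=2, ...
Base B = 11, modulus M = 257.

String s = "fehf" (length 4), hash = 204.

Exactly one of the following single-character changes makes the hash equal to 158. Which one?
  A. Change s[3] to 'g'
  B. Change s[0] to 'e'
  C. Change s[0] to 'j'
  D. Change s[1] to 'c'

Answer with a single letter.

Answer: B

Derivation:
Option A: s[3]='f'->'g', delta=(7-6)*11^0 mod 257 = 1, hash=204+1 mod 257 = 205
Option B: s[0]='f'->'e', delta=(5-6)*11^3 mod 257 = 211, hash=204+211 mod 257 = 158 <-- target
Option C: s[0]='f'->'j', delta=(10-6)*11^3 mod 257 = 184, hash=204+184 mod 257 = 131
Option D: s[1]='e'->'c', delta=(3-5)*11^2 mod 257 = 15, hash=204+15 mod 257 = 219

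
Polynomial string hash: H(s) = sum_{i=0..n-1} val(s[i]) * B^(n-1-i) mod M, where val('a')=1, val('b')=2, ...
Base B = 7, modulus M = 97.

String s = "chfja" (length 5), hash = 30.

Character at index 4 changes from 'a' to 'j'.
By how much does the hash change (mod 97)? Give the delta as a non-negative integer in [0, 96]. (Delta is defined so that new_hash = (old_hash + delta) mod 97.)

Answer: 9

Derivation:
Delta formula: (val(new) - val(old)) * B^(n-1-k) mod M
  val('j') - val('a') = 10 - 1 = 9
  B^(n-1-k) = 7^0 mod 97 = 1
  Delta = 9 * 1 mod 97 = 9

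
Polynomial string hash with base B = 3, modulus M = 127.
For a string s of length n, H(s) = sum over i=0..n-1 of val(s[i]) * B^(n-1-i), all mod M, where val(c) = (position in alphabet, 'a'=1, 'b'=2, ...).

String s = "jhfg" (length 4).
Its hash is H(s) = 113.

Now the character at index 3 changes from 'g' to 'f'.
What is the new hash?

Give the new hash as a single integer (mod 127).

val('g') = 7, val('f') = 6
Position k = 3, exponent = n-1-k = 0
B^0 mod M = 3^0 mod 127 = 1
Delta = (6 - 7) * 1 mod 127 = 126
New hash = (113 + 126) mod 127 = 112

Answer: 112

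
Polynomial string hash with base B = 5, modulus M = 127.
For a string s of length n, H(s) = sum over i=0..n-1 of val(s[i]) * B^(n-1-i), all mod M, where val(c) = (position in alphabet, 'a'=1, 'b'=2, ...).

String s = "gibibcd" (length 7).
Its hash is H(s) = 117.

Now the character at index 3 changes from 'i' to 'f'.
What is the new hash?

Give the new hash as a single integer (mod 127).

val('i') = 9, val('f') = 6
Position k = 3, exponent = n-1-k = 3
B^3 mod M = 5^3 mod 127 = 125
Delta = (6 - 9) * 125 mod 127 = 6
New hash = (117 + 6) mod 127 = 123

Answer: 123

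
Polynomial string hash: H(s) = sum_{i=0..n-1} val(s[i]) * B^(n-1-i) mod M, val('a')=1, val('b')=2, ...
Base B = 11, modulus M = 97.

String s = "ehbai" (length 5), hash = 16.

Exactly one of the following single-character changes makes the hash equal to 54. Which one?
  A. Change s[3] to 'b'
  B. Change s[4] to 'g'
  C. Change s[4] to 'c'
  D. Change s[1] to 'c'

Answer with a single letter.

Answer: D

Derivation:
Option A: s[3]='a'->'b', delta=(2-1)*11^1 mod 97 = 11, hash=16+11 mod 97 = 27
Option B: s[4]='i'->'g', delta=(7-9)*11^0 mod 97 = 95, hash=16+95 mod 97 = 14
Option C: s[4]='i'->'c', delta=(3-9)*11^0 mod 97 = 91, hash=16+91 mod 97 = 10
Option D: s[1]='h'->'c', delta=(3-8)*11^3 mod 97 = 38, hash=16+38 mod 97 = 54 <-- target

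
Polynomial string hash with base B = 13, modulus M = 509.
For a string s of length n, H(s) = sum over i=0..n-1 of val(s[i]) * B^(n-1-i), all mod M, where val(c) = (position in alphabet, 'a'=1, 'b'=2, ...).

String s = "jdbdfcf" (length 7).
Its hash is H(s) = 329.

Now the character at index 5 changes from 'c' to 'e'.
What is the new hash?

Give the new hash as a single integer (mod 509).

Answer: 355

Derivation:
val('c') = 3, val('e') = 5
Position k = 5, exponent = n-1-k = 1
B^1 mod M = 13^1 mod 509 = 13
Delta = (5 - 3) * 13 mod 509 = 26
New hash = (329 + 26) mod 509 = 355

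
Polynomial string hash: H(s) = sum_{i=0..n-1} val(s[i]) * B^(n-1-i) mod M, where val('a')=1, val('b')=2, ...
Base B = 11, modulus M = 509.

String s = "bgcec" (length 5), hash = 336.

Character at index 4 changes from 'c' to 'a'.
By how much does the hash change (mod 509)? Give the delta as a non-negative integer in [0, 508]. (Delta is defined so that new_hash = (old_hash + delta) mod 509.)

Answer: 507

Derivation:
Delta formula: (val(new) - val(old)) * B^(n-1-k) mod M
  val('a') - val('c') = 1 - 3 = -2
  B^(n-1-k) = 11^0 mod 509 = 1
  Delta = -2 * 1 mod 509 = 507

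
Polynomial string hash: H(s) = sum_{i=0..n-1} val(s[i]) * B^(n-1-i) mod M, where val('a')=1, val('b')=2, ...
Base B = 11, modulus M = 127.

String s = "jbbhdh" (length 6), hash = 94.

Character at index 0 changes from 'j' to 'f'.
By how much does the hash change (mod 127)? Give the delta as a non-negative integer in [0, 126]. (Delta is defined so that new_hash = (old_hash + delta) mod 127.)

Answer: 67

Derivation:
Delta formula: (val(new) - val(old)) * B^(n-1-k) mod M
  val('f') - val('j') = 6 - 10 = -4
  B^(n-1-k) = 11^5 mod 127 = 15
  Delta = -4 * 15 mod 127 = 67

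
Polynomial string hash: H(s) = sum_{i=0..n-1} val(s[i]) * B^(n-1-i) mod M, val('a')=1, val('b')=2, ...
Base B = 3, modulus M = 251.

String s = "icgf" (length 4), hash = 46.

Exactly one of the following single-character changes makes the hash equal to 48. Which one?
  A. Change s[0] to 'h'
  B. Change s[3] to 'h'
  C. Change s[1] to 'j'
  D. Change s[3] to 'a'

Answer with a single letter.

Option A: s[0]='i'->'h', delta=(8-9)*3^3 mod 251 = 224, hash=46+224 mod 251 = 19
Option B: s[3]='f'->'h', delta=(8-6)*3^0 mod 251 = 2, hash=46+2 mod 251 = 48 <-- target
Option C: s[1]='c'->'j', delta=(10-3)*3^2 mod 251 = 63, hash=46+63 mod 251 = 109
Option D: s[3]='f'->'a', delta=(1-6)*3^0 mod 251 = 246, hash=46+246 mod 251 = 41

Answer: B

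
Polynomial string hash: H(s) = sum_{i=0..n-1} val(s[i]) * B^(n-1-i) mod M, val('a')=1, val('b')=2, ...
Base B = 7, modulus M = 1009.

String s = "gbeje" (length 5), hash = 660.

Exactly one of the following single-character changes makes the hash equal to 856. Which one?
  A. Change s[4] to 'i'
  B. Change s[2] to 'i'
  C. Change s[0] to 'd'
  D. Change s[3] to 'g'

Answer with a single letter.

Answer: B

Derivation:
Option A: s[4]='e'->'i', delta=(9-5)*7^0 mod 1009 = 4, hash=660+4 mod 1009 = 664
Option B: s[2]='e'->'i', delta=(9-5)*7^2 mod 1009 = 196, hash=660+196 mod 1009 = 856 <-- target
Option C: s[0]='g'->'d', delta=(4-7)*7^4 mod 1009 = 869, hash=660+869 mod 1009 = 520
Option D: s[3]='j'->'g', delta=(7-10)*7^1 mod 1009 = 988, hash=660+988 mod 1009 = 639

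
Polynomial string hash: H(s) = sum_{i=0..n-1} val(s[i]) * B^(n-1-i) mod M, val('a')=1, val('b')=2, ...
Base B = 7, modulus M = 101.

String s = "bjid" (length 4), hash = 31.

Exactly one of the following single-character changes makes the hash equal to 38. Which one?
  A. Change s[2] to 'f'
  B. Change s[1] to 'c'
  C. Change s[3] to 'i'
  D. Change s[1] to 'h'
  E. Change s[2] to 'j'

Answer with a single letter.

Option A: s[2]='i'->'f', delta=(6-9)*7^1 mod 101 = 80, hash=31+80 mod 101 = 10
Option B: s[1]='j'->'c', delta=(3-10)*7^2 mod 101 = 61, hash=31+61 mod 101 = 92
Option C: s[3]='d'->'i', delta=(9-4)*7^0 mod 101 = 5, hash=31+5 mod 101 = 36
Option D: s[1]='j'->'h', delta=(8-10)*7^2 mod 101 = 3, hash=31+3 mod 101 = 34
Option E: s[2]='i'->'j', delta=(10-9)*7^1 mod 101 = 7, hash=31+7 mod 101 = 38 <-- target

Answer: E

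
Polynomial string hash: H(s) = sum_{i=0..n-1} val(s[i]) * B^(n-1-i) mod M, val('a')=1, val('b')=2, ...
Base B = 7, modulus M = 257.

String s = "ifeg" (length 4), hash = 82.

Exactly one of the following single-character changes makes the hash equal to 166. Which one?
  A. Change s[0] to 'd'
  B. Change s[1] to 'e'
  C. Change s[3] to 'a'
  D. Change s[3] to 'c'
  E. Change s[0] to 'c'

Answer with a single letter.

Answer: A

Derivation:
Option A: s[0]='i'->'d', delta=(4-9)*7^3 mod 257 = 84, hash=82+84 mod 257 = 166 <-- target
Option B: s[1]='f'->'e', delta=(5-6)*7^2 mod 257 = 208, hash=82+208 mod 257 = 33
Option C: s[3]='g'->'a', delta=(1-7)*7^0 mod 257 = 251, hash=82+251 mod 257 = 76
Option D: s[3]='g'->'c', delta=(3-7)*7^0 mod 257 = 253, hash=82+253 mod 257 = 78
Option E: s[0]='i'->'c', delta=(3-9)*7^3 mod 257 = 255, hash=82+255 mod 257 = 80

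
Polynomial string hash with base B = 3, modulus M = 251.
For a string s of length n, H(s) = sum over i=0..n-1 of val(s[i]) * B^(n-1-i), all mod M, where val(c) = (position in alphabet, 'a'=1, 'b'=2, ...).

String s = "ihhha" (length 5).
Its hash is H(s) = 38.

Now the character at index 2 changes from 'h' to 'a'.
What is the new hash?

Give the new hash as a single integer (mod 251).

val('h') = 8, val('a') = 1
Position k = 2, exponent = n-1-k = 2
B^2 mod M = 3^2 mod 251 = 9
Delta = (1 - 8) * 9 mod 251 = 188
New hash = (38 + 188) mod 251 = 226

Answer: 226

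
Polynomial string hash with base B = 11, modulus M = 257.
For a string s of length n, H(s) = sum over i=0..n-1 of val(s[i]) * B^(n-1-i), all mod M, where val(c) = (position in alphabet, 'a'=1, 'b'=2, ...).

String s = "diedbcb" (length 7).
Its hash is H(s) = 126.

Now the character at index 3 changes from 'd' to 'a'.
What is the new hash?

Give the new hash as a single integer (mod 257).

val('d') = 4, val('a') = 1
Position k = 3, exponent = n-1-k = 3
B^3 mod M = 11^3 mod 257 = 46
Delta = (1 - 4) * 46 mod 257 = 119
New hash = (126 + 119) mod 257 = 245

Answer: 245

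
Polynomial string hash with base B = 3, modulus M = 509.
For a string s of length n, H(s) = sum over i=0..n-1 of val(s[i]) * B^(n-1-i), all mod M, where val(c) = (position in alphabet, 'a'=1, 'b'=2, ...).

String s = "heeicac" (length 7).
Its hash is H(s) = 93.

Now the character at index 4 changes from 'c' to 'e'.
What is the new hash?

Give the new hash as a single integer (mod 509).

Answer: 111

Derivation:
val('c') = 3, val('e') = 5
Position k = 4, exponent = n-1-k = 2
B^2 mod M = 3^2 mod 509 = 9
Delta = (5 - 3) * 9 mod 509 = 18
New hash = (93 + 18) mod 509 = 111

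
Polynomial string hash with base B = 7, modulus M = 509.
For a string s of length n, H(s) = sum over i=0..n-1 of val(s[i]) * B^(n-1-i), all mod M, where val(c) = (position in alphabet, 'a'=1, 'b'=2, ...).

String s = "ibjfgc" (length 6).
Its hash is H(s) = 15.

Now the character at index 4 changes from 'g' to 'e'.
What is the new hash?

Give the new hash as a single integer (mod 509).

Answer: 1

Derivation:
val('g') = 7, val('e') = 5
Position k = 4, exponent = n-1-k = 1
B^1 mod M = 7^1 mod 509 = 7
Delta = (5 - 7) * 7 mod 509 = 495
New hash = (15 + 495) mod 509 = 1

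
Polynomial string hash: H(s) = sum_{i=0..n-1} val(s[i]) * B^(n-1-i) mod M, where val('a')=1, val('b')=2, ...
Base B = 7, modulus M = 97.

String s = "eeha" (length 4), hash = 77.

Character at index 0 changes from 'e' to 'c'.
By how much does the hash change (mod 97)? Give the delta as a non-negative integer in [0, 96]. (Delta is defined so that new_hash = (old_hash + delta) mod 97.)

Answer: 90

Derivation:
Delta formula: (val(new) - val(old)) * B^(n-1-k) mod M
  val('c') - val('e') = 3 - 5 = -2
  B^(n-1-k) = 7^3 mod 97 = 52
  Delta = -2 * 52 mod 97 = 90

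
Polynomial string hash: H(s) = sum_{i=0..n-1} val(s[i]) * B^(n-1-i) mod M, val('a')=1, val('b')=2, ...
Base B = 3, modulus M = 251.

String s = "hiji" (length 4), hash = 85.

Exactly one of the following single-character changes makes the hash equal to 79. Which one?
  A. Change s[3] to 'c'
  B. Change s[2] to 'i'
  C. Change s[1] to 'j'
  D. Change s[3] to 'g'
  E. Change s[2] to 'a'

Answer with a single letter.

Option A: s[3]='i'->'c', delta=(3-9)*3^0 mod 251 = 245, hash=85+245 mod 251 = 79 <-- target
Option B: s[2]='j'->'i', delta=(9-10)*3^1 mod 251 = 248, hash=85+248 mod 251 = 82
Option C: s[1]='i'->'j', delta=(10-9)*3^2 mod 251 = 9, hash=85+9 mod 251 = 94
Option D: s[3]='i'->'g', delta=(7-9)*3^0 mod 251 = 249, hash=85+249 mod 251 = 83
Option E: s[2]='j'->'a', delta=(1-10)*3^1 mod 251 = 224, hash=85+224 mod 251 = 58

Answer: A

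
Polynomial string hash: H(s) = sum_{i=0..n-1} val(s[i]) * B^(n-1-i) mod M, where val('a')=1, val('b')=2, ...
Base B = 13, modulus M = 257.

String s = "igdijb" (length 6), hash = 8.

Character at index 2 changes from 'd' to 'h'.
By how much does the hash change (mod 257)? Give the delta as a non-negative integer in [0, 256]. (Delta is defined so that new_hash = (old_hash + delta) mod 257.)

Answer: 50

Derivation:
Delta formula: (val(new) - val(old)) * B^(n-1-k) mod M
  val('h') - val('d') = 8 - 4 = 4
  B^(n-1-k) = 13^3 mod 257 = 141
  Delta = 4 * 141 mod 257 = 50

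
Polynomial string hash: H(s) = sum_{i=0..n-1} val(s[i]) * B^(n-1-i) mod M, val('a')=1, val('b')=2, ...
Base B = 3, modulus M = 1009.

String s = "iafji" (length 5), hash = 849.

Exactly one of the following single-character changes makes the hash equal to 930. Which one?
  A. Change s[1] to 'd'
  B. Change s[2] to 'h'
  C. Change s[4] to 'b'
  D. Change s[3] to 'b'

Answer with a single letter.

Option A: s[1]='a'->'d', delta=(4-1)*3^3 mod 1009 = 81, hash=849+81 mod 1009 = 930 <-- target
Option B: s[2]='f'->'h', delta=(8-6)*3^2 mod 1009 = 18, hash=849+18 mod 1009 = 867
Option C: s[4]='i'->'b', delta=(2-9)*3^0 mod 1009 = 1002, hash=849+1002 mod 1009 = 842
Option D: s[3]='j'->'b', delta=(2-10)*3^1 mod 1009 = 985, hash=849+985 mod 1009 = 825

Answer: A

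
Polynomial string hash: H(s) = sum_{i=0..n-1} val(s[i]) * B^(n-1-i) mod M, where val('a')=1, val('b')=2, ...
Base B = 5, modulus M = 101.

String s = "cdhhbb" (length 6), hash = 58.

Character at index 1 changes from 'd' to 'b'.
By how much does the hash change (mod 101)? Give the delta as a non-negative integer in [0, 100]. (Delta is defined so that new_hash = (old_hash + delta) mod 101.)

Answer: 63

Derivation:
Delta formula: (val(new) - val(old)) * B^(n-1-k) mod M
  val('b') - val('d') = 2 - 4 = -2
  B^(n-1-k) = 5^4 mod 101 = 19
  Delta = -2 * 19 mod 101 = 63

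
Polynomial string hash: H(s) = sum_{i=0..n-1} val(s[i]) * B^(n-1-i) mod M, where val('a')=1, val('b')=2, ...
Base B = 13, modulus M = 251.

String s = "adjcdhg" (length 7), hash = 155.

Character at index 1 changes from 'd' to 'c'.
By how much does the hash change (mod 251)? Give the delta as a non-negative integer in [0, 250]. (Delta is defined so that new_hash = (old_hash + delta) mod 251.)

Answer: 187

Derivation:
Delta formula: (val(new) - val(old)) * B^(n-1-k) mod M
  val('c') - val('d') = 3 - 4 = -1
  B^(n-1-k) = 13^5 mod 251 = 64
  Delta = -1 * 64 mod 251 = 187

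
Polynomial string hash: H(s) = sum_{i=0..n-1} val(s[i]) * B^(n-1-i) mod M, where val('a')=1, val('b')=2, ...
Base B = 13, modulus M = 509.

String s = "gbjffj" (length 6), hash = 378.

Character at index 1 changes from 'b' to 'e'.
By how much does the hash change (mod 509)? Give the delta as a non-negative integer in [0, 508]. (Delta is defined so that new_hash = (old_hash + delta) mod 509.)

Answer: 171

Derivation:
Delta formula: (val(new) - val(old)) * B^(n-1-k) mod M
  val('e') - val('b') = 5 - 2 = 3
  B^(n-1-k) = 13^4 mod 509 = 57
  Delta = 3 * 57 mod 509 = 171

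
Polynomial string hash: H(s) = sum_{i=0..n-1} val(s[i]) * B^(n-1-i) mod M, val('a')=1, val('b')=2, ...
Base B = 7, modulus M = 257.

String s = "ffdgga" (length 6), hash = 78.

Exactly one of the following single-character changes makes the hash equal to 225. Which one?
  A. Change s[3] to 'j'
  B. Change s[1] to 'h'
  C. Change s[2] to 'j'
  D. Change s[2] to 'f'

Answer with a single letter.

Answer: A

Derivation:
Option A: s[3]='g'->'j', delta=(10-7)*7^2 mod 257 = 147, hash=78+147 mod 257 = 225 <-- target
Option B: s[1]='f'->'h', delta=(8-6)*7^4 mod 257 = 176, hash=78+176 mod 257 = 254
Option C: s[2]='d'->'j', delta=(10-4)*7^3 mod 257 = 2, hash=78+2 mod 257 = 80
Option D: s[2]='d'->'f', delta=(6-4)*7^3 mod 257 = 172, hash=78+172 mod 257 = 250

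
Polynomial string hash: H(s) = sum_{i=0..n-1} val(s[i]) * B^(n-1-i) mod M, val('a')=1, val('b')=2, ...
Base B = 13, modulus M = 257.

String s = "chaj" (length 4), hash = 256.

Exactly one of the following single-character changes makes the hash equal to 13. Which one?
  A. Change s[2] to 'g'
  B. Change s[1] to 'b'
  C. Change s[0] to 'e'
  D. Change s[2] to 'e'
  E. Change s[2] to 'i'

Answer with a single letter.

Answer: B

Derivation:
Option A: s[2]='a'->'g', delta=(7-1)*13^1 mod 257 = 78, hash=256+78 mod 257 = 77
Option B: s[1]='h'->'b', delta=(2-8)*13^2 mod 257 = 14, hash=256+14 mod 257 = 13 <-- target
Option C: s[0]='c'->'e', delta=(5-3)*13^3 mod 257 = 25, hash=256+25 mod 257 = 24
Option D: s[2]='a'->'e', delta=(5-1)*13^1 mod 257 = 52, hash=256+52 mod 257 = 51
Option E: s[2]='a'->'i', delta=(9-1)*13^1 mod 257 = 104, hash=256+104 mod 257 = 103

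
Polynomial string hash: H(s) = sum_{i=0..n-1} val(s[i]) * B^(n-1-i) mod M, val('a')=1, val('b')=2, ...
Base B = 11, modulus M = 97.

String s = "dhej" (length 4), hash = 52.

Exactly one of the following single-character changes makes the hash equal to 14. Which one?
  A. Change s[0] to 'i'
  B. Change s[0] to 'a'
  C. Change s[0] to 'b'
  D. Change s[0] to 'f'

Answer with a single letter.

Answer: A

Derivation:
Option A: s[0]='d'->'i', delta=(9-4)*11^3 mod 97 = 59, hash=52+59 mod 97 = 14 <-- target
Option B: s[0]='d'->'a', delta=(1-4)*11^3 mod 97 = 81, hash=52+81 mod 97 = 36
Option C: s[0]='d'->'b', delta=(2-4)*11^3 mod 97 = 54, hash=52+54 mod 97 = 9
Option D: s[0]='d'->'f', delta=(6-4)*11^3 mod 97 = 43, hash=52+43 mod 97 = 95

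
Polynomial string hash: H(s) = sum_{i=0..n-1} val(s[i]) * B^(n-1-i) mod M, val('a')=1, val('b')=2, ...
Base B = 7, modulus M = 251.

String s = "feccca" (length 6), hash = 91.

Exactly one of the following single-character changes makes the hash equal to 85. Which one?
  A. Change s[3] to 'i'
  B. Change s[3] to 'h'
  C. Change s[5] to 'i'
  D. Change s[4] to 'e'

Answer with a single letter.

Answer: B

Derivation:
Option A: s[3]='c'->'i', delta=(9-3)*7^2 mod 251 = 43, hash=91+43 mod 251 = 134
Option B: s[3]='c'->'h', delta=(8-3)*7^2 mod 251 = 245, hash=91+245 mod 251 = 85 <-- target
Option C: s[5]='a'->'i', delta=(9-1)*7^0 mod 251 = 8, hash=91+8 mod 251 = 99
Option D: s[4]='c'->'e', delta=(5-3)*7^1 mod 251 = 14, hash=91+14 mod 251 = 105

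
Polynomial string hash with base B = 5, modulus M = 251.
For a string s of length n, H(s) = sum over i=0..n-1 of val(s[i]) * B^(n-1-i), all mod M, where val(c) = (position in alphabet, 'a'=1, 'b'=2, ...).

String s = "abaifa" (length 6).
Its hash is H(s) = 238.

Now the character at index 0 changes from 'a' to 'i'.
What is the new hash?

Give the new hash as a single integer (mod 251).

Answer: 138

Derivation:
val('a') = 1, val('i') = 9
Position k = 0, exponent = n-1-k = 5
B^5 mod M = 5^5 mod 251 = 113
Delta = (9 - 1) * 113 mod 251 = 151
New hash = (238 + 151) mod 251 = 138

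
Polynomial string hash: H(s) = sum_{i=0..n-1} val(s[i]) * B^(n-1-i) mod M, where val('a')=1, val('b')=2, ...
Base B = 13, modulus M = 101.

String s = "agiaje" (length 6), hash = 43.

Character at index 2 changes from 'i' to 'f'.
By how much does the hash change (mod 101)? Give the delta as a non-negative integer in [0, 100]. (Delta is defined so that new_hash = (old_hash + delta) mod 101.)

Answer: 75

Derivation:
Delta formula: (val(new) - val(old)) * B^(n-1-k) mod M
  val('f') - val('i') = 6 - 9 = -3
  B^(n-1-k) = 13^3 mod 101 = 76
  Delta = -3 * 76 mod 101 = 75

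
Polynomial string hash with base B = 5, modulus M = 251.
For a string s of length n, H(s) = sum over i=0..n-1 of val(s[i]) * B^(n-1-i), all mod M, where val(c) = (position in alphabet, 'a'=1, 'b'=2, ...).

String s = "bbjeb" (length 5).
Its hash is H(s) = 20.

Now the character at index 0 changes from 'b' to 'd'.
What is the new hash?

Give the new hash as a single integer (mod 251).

val('b') = 2, val('d') = 4
Position k = 0, exponent = n-1-k = 4
B^4 mod M = 5^4 mod 251 = 123
Delta = (4 - 2) * 123 mod 251 = 246
New hash = (20 + 246) mod 251 = 15

Answer: 15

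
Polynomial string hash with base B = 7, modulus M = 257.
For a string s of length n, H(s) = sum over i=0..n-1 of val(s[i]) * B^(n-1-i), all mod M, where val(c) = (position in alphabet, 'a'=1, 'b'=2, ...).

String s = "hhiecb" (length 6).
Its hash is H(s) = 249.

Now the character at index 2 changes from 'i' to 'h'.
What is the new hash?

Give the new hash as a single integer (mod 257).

Answer: 163

Derivation:
val('i') = 9, val('h') = 8
Position k = 2, exponent = n-1-k = 3
B^3 mod M = 7^3 mod 257 = 86
Delta = (8 - 9) * 86 mod 257 = 171
New hash = (249 + 171) mod 257 = 163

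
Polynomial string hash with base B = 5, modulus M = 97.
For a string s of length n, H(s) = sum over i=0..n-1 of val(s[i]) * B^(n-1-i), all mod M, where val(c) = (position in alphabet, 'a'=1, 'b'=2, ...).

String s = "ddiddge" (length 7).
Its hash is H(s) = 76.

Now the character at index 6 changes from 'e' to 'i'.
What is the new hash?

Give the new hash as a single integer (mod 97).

val('e') = 5, val('i') = 9
Position k = 6, exponent = n-1-k = 0
B^0 mod M = 5^0 mod 97 = 1
Delta = (9 - 5) * 1 mod 97 = 4
New hash = (76 + 4) mod 97 = 80

Answer: 80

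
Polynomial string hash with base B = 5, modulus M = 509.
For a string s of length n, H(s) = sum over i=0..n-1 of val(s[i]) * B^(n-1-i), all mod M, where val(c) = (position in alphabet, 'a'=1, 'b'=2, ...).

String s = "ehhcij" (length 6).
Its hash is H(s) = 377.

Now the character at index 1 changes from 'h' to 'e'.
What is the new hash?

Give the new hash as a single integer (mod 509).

val('h') = 8, val('e') = 5
Position k = 1, exponent = n-1-k = 4
B^4 mod M = 5^4 mod 509 = 116
Delta = (5 - 8) * 116 mod 509 = 161
New hash = (377 + 161) mod 509 = 29

Answer: 29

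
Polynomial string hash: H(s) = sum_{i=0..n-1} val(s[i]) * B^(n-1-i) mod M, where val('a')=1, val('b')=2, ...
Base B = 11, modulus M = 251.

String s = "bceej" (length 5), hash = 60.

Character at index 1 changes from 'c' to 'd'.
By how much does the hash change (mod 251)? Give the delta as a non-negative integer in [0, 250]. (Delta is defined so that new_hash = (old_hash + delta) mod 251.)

Answer: 76

Derivation:
Delta formula: (val(new) - val(old)) * B^(n-1-k) mod M
  val('d') - val('c') = 4 - 3 = 1
  B^(n-1-k) = 11^3 mod 251 = 76
  Delta = 1 * 76 mod 251 = 76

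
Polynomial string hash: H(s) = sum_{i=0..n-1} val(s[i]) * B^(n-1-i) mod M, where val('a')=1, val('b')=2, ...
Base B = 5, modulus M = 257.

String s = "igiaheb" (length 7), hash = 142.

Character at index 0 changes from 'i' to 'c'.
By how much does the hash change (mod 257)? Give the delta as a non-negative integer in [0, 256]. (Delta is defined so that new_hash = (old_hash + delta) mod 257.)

Answer: 55

Derivation:
Delta formula: (val(new) - val(old)) * B^(n-1-k) mod M
  val('c') - val('i') = 3 - 9 = -6
  B^(n-1-k) = 5^6 mod 257 = 205
  Delta = -6 * 205 mod 257 = 55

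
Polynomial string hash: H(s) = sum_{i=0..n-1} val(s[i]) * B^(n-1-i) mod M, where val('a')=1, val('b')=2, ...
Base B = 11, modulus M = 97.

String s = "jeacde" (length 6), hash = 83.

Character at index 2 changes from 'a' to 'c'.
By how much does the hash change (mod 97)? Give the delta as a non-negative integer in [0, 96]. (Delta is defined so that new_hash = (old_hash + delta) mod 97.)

Delta formula: (val(new) - val(old)) * B^(n-1-k) mod M
  val('c') - val('a') = 3 - 1 = 2
  B^(n-1-k) = 11^3 mod 97 = 70
  Delta = 2 * 70 mod 97 = 43

Answer: 43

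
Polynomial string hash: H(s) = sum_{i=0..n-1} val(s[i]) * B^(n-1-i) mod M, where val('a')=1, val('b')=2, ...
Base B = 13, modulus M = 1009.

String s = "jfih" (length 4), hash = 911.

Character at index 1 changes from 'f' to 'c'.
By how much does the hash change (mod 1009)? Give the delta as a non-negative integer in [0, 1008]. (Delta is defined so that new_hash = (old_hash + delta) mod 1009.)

Answer: 502

Derivation:
Delta formula: (val(new) - val(old)) * B^(n-1-k) mod M
  val('c') - val('f') = 3 - 6 = -3
  B^(n-1-k) = 13^2 mod 1009 = 169
  Delta = -3 * 169 mod 1009 = 502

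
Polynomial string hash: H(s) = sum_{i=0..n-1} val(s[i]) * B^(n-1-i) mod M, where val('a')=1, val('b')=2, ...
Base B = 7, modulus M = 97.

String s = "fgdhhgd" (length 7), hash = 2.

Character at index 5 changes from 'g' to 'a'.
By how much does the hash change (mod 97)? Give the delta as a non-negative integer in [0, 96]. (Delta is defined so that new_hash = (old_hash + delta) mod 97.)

Delta formula: (val(new) - val(old)) * B^(n-1-k) mod M
  val('a') - val('g') = 1 - 7 = -6
  B^(n-1-k) = 7^1 mod 97 = 7
  Delta = -6 * 7 mod 97 = 55

Answer: 55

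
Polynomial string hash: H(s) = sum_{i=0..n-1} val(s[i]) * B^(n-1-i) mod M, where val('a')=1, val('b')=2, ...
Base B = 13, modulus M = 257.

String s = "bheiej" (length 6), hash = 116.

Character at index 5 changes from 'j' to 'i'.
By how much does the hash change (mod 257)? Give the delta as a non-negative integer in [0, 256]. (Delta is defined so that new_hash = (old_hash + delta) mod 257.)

Delta formula: (val(new) - val(old)) * B^(n-1-k) mod M
  val('i') - val('j') = 9 - 10 = -1
  B^(n-1-k) = 13^0 mod 257 = 1
  Delta = -1 * 1 mod 257 = 256

Answer: 256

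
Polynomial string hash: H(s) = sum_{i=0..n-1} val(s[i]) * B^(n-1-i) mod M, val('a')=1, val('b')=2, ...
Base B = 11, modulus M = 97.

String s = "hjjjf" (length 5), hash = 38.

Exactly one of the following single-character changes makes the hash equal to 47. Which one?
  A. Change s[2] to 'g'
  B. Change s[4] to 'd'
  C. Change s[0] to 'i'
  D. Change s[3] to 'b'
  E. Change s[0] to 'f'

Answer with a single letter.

Answer: D

Derivation:
Option A: s[2]='j'->'g', delta=(7-10)*11^2 mod 97 = 25, hash=38+25 mod 97 = 63
Option B: s[4]='f'->'d', delta=(4-6)*11^0 mod 97 = 95, hash=38+95 mod 97 = 36
Option C: s[0]='h'->'i', delta=(9-8)*11^4 mod 97 = 91, hash=38+91 mod 97 = 32
Option D: s[3]='j'->'b', delta=(2-10)*11^1 mod 97 = 9, hash=38+9 mod 97 = 47 <-- target
Option E: s[0]='h'->'f', delta=(6-8)*11^4 mod 97 = 12, hash=38+12 mod 97 = 50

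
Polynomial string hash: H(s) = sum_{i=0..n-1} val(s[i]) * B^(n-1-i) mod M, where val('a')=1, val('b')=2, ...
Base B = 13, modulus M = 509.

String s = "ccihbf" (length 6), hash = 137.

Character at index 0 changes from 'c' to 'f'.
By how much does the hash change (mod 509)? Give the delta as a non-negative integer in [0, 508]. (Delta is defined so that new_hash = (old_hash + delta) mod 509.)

Delta formula: (val(new) - val(old)) * B^(n-1-k) mod M
  val('f') - val('c') = 6 - 3 = 3
  B^(n-1-k) = 13^5 mod 509 = 232
  Delta = 3 * 232 mod 509 = 187

Answer: 187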